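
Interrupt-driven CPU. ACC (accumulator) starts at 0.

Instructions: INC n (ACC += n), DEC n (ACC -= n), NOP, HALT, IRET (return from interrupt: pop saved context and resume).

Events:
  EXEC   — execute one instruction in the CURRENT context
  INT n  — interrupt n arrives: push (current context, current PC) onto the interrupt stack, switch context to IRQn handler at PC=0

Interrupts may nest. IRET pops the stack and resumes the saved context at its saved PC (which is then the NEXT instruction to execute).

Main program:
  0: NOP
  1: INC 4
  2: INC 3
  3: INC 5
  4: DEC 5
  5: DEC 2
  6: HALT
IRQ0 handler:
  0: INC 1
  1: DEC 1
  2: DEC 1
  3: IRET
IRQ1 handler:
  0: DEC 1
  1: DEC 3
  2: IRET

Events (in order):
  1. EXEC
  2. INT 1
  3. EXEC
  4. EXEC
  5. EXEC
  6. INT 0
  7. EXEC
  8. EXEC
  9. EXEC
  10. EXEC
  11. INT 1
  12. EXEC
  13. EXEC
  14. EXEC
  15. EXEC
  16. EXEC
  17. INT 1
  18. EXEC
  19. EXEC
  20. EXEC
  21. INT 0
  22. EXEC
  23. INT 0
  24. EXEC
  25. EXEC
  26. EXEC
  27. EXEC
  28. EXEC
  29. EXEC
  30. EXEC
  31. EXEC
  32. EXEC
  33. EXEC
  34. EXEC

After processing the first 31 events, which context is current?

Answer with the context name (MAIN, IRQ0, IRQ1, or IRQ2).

Event 1 (EXEC): [MAIN] PC=0: NOP
Event 2 (INT 1): INT 1 arrives: push (MAIN, PC=1), enter IRQ1 at PC=0 (depth now 1)
Event 3 (EXEC): [IRQ1] PC=0: DEC 1 -> ACC=-1
Event 4 (EXEC): [IRQ1] PC=1: DEC 3 -> ACC=-4
Event 5 (EXEC): [IRQ1] PC=2: IRET -> resume MAIN at PC=1 (depth now 0)
Event 6 (INT 0): INT 0 arrives: push (MAIN, PC=1), enter IRQ0 at PC=0 (depth now 1)
Event 7 (EXEC): [IRQ0] PC=0: INC 1 -> ACC=-3
Event 8 (EXEC): [IRQ0] PC=1: DEC 1 -> ACC=-4
Event 9 (EXEC): [IRQ0] PC=2: DEC 1 -> ACC=-5
Event 10 (EXEC): [IRQ0] PC=3: IRET -> resume MAIN at PC=1 (depth now 0)
Event 11 (INT 1): INT 1 arrives: push (MAIN, PC=1), enter IRQ1 at PC=0 (depth now 1)
Event 12 (EXEC): [IRQ1] PC=0: DEC 1 -> ACC=-6
Event 13 (EXEC): [IRQ1] PC=1: DEC 3 -> ACC=-9
Event 14 (EXEC): [IRQ1] PC=2: IRET -> resume MAIN at PC=1 (depth now 0)
Event 15 (EXEC): [MAIN] PC=1: INC 4 -> ACC=-5
Event 16 (EXEC): [MAIN] PC=2: INC 3 -> ACC=-2
Event 17 (INT 1): INT 1 arrives: push (MAIN, PC=3), enter IRQ1 at PC=0 (depth now 1)
Event 18 (EXEC): [IRQ1] PC=0: DEC 1 -> ACC=-3
Event 19 (EXEC): [IRQ1] PC=1: DEC 3 -> ACC=-6
Event 20 (EXEC): [IRQ1] PC=2: IRET -> resume MAIN at PC=3 (depth now 0)
Event 21 (INT 0): INT 0 arrives: push (MAIN, PC=3), enter IRQ0 at PC=0 (depth now 1)
Event 22 (EXEC): [IRQ0] PC=0: INC 1 -> ACC=-5
Event 23 (INT 0): INT 0 arrives: push (IRQ0, PC=1), enter IRQ0 at PC=0 (depth now 2)
Event 24 (EXEC): [IRQ0] PC=0: INC 1 -> ACC=-4
Event 25 (EXEC): [IRQ0] PC=1: DEC 1 -> ACC=-5
Event 26 (EXEC): [IRQ0] PC=2: DEC 1 -> ACC=-6
Event 27 (EXEC): [IRQ0] PC=3: IRET -> resume IRQ0 at PC=1 (depth now 1)
Event 28 (EXEC): [IRQ0] PC=1: DEC 1 -> ACC=-7
Event 29 (EXEC): [IRQ0] PC=2: DEC 1 -> ACC=-8
Event 30 (EXEC): [IRQ0] PC=3: IRET -> resume MAIN at PC=3 (depth now 0)
Event 31 (EXEC): [MAIN] PC=3: INC 5 -> ACC=-3

Answer: MAIN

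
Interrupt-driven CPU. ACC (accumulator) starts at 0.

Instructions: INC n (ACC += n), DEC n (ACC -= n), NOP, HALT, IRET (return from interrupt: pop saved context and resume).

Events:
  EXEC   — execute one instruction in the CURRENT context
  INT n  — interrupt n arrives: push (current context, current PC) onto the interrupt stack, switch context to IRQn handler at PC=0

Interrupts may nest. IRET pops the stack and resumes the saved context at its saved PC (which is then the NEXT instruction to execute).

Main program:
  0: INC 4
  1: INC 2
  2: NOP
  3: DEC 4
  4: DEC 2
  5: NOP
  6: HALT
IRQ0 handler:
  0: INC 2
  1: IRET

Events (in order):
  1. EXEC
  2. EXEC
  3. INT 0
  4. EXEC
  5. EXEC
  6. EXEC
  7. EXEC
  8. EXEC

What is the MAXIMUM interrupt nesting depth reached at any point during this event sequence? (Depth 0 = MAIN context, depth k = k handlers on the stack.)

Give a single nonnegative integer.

Answer: 1

Derivation:
Event 1 (EXEC): [MAIN] PC=0: INC 4 -> ACC=4 [depth=0]
Event 2 (EXEC): [MAIN] PC=1: INC 2 -> ACC=6 [depth=0]
Event 3 (INT 0): INT 0 arrives: push (MAIN, PC=2), enter IRQ0 at PC=0 (depth now 1) [depth=1]
Event 4 (EXEC): [IRQ0] PC=0: INC 2 -> ACC=8 [depth=1]
Event 5 (EXEC): [IRQ0] PC=1: IRET -> resume MAIN at PC=2 (depth now 0) [depth=0]
Event 6 (EXEC): [MAIN] PC=2: NOP [depth=0]
Event 7 (EXEC): [MAIN] PC=3: DEC 4 -> ACC=4 [depth=0]
Event 8 (EXEC): [MAIN] PC=4: DEC 2 -> ACC=2 [depth=0]
Max depth observed: 1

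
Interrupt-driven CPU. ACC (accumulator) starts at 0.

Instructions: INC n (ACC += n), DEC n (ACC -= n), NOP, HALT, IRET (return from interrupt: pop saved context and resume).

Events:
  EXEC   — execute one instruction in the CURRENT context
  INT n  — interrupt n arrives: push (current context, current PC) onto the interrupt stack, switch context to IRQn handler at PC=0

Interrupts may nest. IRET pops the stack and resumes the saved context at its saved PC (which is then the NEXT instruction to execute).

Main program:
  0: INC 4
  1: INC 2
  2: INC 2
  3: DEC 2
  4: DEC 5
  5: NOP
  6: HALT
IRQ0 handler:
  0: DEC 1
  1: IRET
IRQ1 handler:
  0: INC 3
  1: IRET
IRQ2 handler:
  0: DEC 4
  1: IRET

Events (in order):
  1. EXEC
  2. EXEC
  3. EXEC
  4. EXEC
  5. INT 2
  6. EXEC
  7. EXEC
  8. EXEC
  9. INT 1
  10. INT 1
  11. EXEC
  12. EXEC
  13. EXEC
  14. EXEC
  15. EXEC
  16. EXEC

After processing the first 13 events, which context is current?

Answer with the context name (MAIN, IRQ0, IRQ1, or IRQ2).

Answer: IRQ1

Derivation:
Event 1 (EXEC): [MAIN] PC=0: INC 4 -> ACC=4
Event 2 (EXEC): [MAIN] PC=1: INC 2 -> ACC=6
Event 3 (EXEC): [MAIN] PC=2: INC 2 -> ACC=8
Event 4 (EXEC): [MAIN] PC=3: DEC 2 -> ACC=6
Event 5 (INT 2): INT 2 arrives: push (MAIN, PC=4), enter IRQ2 at PC=0 (depth now 1)
Event 6 (EXEC): [IRQ2] PC=0: DEC 4 -> ACC=2
Event 7 (EXEC): [IRQ2] PC=1: IRET -> resume MAIN at PC=4 (depth now 0)
Event 8 (EXEC): [MAIN] PC=4: DEC 5 -> ACC=-3
Event 9 (INT 1): INT 1 arrives: push (MAIN, PC=5), enter IRQ1 at PC=0 (depth now 1)
Event 10 (INT 1): INT 1 arrives: push (IRQ1, PC=0), enter IRQ1 at PC=0 (depth now 2)
Event 11 (EXEC): [IRQ1] PC=0: INC 3 -> ACC=0
Event 12 (EXEC): [IRQ1] PC=1: IRET -> resume IRQ1 at PC=0 (depth now 1)
Event 13 (EXEC): [IRQ1] PC=0: INC 3 -> ACC=3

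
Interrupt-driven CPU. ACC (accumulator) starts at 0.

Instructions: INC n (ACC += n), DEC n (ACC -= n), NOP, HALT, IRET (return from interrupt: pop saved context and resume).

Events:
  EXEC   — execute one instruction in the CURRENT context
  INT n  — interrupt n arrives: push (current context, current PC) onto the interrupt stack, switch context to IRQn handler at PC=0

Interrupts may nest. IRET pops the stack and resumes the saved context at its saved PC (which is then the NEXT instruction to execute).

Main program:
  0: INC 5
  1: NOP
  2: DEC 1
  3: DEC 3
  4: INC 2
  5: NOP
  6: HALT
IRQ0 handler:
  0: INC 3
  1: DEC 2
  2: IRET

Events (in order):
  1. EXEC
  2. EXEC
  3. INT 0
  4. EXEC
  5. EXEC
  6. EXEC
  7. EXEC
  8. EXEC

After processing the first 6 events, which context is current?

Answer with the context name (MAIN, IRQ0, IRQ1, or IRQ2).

Answer: MAIN

Derivation:
Event 1 (EXEC): [MAIN] PC=0: INC 5 -> ACC=5
Event 2 (EXEC): [MAIN] PC=1: NOP
Event 3 (INT 0): INT 0 arrives: push (MAIN, PC=2), enter IRQ0 at PC=0 (depth now 1)
Event 4 (EXEC): [IRQ0] PC=0: INC 3 -> ACC=8
Event 5 (EXEC): [IRQ0] PC=1: DEC 2 -> ACC=6
Event 6 (EXEC): [IRQ0] PC=2: IRET -> resume MAIN at PC=2 (depth now 0)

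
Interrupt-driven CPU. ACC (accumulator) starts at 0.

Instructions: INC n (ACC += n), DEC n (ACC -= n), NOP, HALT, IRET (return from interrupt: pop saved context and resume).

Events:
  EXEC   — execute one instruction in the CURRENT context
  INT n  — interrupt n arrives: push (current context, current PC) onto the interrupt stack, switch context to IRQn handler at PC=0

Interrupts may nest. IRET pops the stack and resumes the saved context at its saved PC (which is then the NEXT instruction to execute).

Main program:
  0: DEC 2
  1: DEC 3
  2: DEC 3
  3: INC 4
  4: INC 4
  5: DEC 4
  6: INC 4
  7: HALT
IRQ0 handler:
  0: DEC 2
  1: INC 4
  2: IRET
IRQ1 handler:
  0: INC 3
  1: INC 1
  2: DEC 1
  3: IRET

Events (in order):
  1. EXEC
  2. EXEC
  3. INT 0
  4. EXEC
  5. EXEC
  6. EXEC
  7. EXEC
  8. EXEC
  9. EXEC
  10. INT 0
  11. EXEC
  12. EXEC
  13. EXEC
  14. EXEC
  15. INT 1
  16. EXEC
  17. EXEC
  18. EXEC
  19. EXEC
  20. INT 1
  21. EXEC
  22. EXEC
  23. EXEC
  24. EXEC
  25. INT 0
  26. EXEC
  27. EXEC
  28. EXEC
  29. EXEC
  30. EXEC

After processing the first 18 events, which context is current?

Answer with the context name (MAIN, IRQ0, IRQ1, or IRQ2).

Event 1 (EXEC): [MAIN] PC=0: DEC 2 -> ACC=-2
Event 2 (EXEC): [MAIN] PC=1: DEC 3 -> ACC=-5
Event 3 (INT 0): INT 0 arrives: push (MAIN, PC=2), enter IRQ0 at PC=0 (depth now 1)
Event 4 (EXEC): [IRQ0] PC=0: DEC 2 -> ACC=-7
Event 5 (EXEC): [IRQ0] PC=1: INC 4 -> ACC=-3
Event 6 (EXEC): [IRQ0] PC=2: IRET -> resume MAIN at PC=2 (depth now 0)
Event 7 (EXEC): [MAIN] PC=2: DEC 3 -> ACC=-6
Event 8 (EXEC): [MAIN] PC=3: INC 4 -> ACC=-2
Event 9 (EXEC): [MAIN] PC=4: INC 4 -> ACC=2
Event 10 (INT 0): INT 0 arrives: push (MAIN, PC=5), enter IRQ0 at PC=0 (depth now 1)
Event 11 (EXEC): [IRQ0] PC=0: DEC 2 -> ACC=0
Event 12 (EXEC): [IRQ0] PC=1: INC 4 -> ACC=4
Event 13 (EXEC): [IRQ0] PC=2: IRET -> resume MAIN at PC=5 (depth now 0)
Event 14 (EXEC): [MAIN] PC=5: DEC 4 -> ACC=0
Event 15 (INT 1): INT 1 arrives: push (MAIN, PC=6), enter IRQ1 at PC=0 (depth now 1)
Event 16 (EXEC): [IRQ1] PC=0: INC 3 -> ACC=3
Event 17 (EXEC): [IRQ1] PC=1: INC 1 -> ACC=4
Event 18 (EXEC): [IRQ1] PC=2: DEC 1 -> ACC=3

Answer: IRQ1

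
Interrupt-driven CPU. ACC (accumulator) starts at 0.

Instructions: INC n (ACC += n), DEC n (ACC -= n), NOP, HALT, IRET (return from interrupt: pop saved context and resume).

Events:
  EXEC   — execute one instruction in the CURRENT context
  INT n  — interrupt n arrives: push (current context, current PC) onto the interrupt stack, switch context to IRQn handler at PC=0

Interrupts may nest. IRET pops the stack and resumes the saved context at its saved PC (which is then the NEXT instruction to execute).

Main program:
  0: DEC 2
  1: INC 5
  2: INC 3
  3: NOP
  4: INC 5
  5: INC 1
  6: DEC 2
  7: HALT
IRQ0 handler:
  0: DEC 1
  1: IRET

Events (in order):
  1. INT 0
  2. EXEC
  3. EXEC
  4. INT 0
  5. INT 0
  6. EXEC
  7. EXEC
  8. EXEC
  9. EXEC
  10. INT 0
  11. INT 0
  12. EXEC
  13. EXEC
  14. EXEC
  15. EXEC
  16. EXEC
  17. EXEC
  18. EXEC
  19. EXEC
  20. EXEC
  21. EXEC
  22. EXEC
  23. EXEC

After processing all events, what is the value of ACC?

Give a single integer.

Event 1 (INT 0): INT 0 arrives: push (MAIN, PC=0), enter IRQ0 at PC=0 (depth now 1)
Event 2 (EXEC): [IRQ0] PC=0: DEC 1 -> ACC=-1
Event 3 (EXEC): [IRQ0] PC=1: IRET -> resume MAIN at PC=0 (depth now 0)
Event 4 (INT 0): INT 0 arrives: push (MAIN, PC=0), enter IRQ0 at PC=0 (depth now 1)
Event 5 (INT 0): INT 0 arrives: push (IRQ0, PC=0), enter IRQ0 at PC=0 (depth now 2)
Event 6 (EXEC): [IRQ0] PC=0: DEC 1 -> ACC=-2
Event 7 (EXEC): [IRQ0] PC=1: IRET -> resume IRQ0 at PC=0 (depth now 1)
Event 8 (EXEC): [IRQ0] PC=0: DEC 1 -> ACC=-3
Event 9 (EXEC): [IRQ0] PC=1: IRET -> resume MAIN at PC=0 (depth now 0)
Event 10 (INT 0): INT 0 arrives: push (MAIN, PC=0), enter IRQ0 at PC=0 (depth now 1)
Event 11 (INT 0): INT 0 arrives: push (IRQ0, PC=0), enter IRQ0 at PC=0 (depth now 2)
Event 12 (EXEC): [IRQ0] PC=0: DEC 1 -> ACC=-4
Event 13 (EXEC): [IRQ0] PC=1: IRET -> resume IRQ0 at PC=0 (depth now 1)
Event 14 (EXEC): [IRQ0] PC=0: DEC 1 -> ACC=-5
Event 15 (EXEC): [IRQ0] PC=1: IRET -> resume MAIN at PC=0 (depth now 0)
Event 16 (EXEC): [MAIN] PC=0: DEC 2 -> ACC=-7
Event 17 (EXEC): [MAIN] PC=1: INC 5 -> ACC=-2
Event 18 (EXEC): [MAIN] PC=2: INC 3 -> ACC=1
Event 19 (EXEC): [MAIN] PC=3: NOP
Event 20 (EXEC): [MAIN] PC=4: INC 5 -> ACC=6
Event 21 (EXEC): [MAIN] PC=5: INC 1 -> ACC=7
Event 22 (EXEC): [MAIN] PC=6: DEC 2 -> ACC=5
Event 23 (EXEC): [MAIN] PC=7: HALT

Answer: 5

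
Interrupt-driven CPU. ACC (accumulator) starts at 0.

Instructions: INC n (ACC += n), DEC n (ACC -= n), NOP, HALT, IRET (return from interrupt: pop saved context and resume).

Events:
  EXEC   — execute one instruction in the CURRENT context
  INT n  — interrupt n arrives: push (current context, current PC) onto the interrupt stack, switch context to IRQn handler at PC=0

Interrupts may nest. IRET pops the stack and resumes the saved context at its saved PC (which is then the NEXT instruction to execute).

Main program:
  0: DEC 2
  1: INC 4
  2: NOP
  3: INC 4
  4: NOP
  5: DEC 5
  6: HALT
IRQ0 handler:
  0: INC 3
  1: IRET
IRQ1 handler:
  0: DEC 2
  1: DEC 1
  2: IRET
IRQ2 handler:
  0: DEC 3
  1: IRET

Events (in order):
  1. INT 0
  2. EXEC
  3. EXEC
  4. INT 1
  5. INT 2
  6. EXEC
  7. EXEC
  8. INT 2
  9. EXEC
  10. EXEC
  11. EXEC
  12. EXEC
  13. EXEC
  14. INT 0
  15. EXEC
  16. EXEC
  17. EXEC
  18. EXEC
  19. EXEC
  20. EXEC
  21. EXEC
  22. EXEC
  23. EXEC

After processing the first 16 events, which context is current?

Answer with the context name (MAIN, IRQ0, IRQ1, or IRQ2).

Answer: MAIN

Derivation:
Event 1 (INT 0): INT 0 arrives: push (MAIN, PC=0), enter IRQ0 at PC=0 (depth now 1)
Event 2 (EXEC): [IRQ0] PC=0: INC 3 -> ACC=3
Event 3 (EXEC): [IRQ0] PC=1: IRET -> resume MAIN at PC=0 (depth now 0)
Event 4 (INT 1): INT 1 arrives: push (MAIN, PC=0), enter IRQ1 at PC=0 (depth now 1)
Event 5 (INT 2): INT 2 arrives: push (IRQ1, PC=0), enter IRQ2 at PC=0 (depth now 2)
Event 6 (EXEC): [IRQ2] PC=0: DEC 3 -> ACC=0
Event 7 (EXEC): [IRQ2] PC=1: IRET -> resume IRQ1 at PC=0 (depth now 1)
Event 8 (INT 2): INT 2 arrives: push (IRQ1, PC=0), enter IRQ2 at PC=0 (depth now 2)
Event 9 (EXEC): [IRQ2] PC=0: DEC 3 -> ACC=-3
Event 10 (EXEC): [IRQ2] PC=1: IRET -> resume IRQ1 at PC=0 (depth now 1)
Event 11 (EXEC): [IRQ1] PC=0: DEC 2 -> ACC=-5
Event 12 (EXEC): [IRQ1] PC=1: DEC 1 -> ACC=-6
Event 13 (EXEC): [IRQ1] PC=2: IRET -> resume MAIN at PC=0 (depth now 0)
Event 14 (INT 0): INT 0 arrives: push (MAIN, PC=0), enter IRQ0 at PC=0 (depth now 1)
Event 15 (EXEC): [IRQ0] PC=0: INC 3 -> ACC=-3
Event 16 (EXEC): [IRQ0] PC=1: IRET -> resume MAIN at PC=0 (depth now 0)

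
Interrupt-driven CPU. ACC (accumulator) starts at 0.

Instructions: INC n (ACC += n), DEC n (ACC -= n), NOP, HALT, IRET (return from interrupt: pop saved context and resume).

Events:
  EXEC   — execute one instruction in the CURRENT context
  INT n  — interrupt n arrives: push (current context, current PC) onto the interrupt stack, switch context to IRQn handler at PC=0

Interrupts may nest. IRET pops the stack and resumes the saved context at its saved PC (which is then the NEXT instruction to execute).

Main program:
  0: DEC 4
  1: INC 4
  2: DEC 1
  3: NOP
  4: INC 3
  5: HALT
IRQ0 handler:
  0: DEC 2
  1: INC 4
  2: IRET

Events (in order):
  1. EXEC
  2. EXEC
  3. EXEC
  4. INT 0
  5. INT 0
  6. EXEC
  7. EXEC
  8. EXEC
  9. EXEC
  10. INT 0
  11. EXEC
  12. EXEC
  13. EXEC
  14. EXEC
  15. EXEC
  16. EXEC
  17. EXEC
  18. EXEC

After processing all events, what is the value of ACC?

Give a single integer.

Event 1 (EXEC): [MAIN] PC=0: DEC 4 -> ACC=-4
Event 2 (EXEC): [MAIN] PC=1: INC 4 -> ACC=0
Event 3 (EXEC): [MAIN] PC=2: DEC 1 -> ACC=-1
Event 4 (INT 0): INT 0 arrives: push (MAIN, PC=3), enter IRQ0 at PC=0 (depth now 1)
Event 5 (INT 0): INT 0 arrives: push (IRQ0, PC=0), enter IRQ0 at PC=0 (depth now 2)
Event 6 (EXEC): [IRQ0] PC=0: DEC 2 -> ACC=-3
Event 7 (EXEC): [IRQ0] PC=1: INC 4 -> ACC=1
Event 8 (EXEC): [IRQ0] PC=2: IRET -> resume IRQ0 at PC=0 (depth now 1)
Event 9 (EXEC): [IRQ0] PC=0: DEC 2 -> ACC=-1
Event 10 (INT 0): INT 0 arrives: push (IRQ0, PC=1), enter IRQ0 at PC=0 (depth now 2)
Event 11 (EXEC): [IRQ0] PC=0: DEC 2 -> ACC=-3
Event 12 (EXEC): [IRQ0] PC=1: INC 4 -> ACC=1
Event 13 (EXEC): [IRQ0] PC=2: IRET -> resume IRQ0 at PC=1 (depth now 1)
Event 14 (EXEC): [IRQ0] PC=1: INC 4 -> ACC=5
Event 15 (EXEC): [IRQ0] PC=2: IRET -> resume MAIN at PC=3 (depth now 0)
Event 16 (EXEC): [MAIN] PC=3: NOP
Event 17 (EXEC): [MAIN] PC=4: INC 3 -> ACC=8
Event 18 (EXEC): [MAIN] PC=5: HALT

Answer: 8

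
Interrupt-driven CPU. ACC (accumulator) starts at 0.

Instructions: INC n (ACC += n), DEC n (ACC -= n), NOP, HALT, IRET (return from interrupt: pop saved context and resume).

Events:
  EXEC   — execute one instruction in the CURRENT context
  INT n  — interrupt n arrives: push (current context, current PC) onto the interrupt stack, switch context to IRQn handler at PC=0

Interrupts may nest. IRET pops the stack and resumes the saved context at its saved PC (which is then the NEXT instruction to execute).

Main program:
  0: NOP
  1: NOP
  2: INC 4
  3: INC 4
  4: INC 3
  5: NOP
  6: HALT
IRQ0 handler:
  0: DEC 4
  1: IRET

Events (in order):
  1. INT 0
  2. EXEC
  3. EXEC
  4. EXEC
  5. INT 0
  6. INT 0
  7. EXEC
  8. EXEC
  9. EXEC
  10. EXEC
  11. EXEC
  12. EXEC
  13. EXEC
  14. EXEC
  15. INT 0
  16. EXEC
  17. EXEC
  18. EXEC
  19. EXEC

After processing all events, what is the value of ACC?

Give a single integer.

Answer: -5

Derivation:
Event 1 (INT 0): INT 0 arrives: push (MAIN, PC=0), enter IRQ0 at PC=0 (depth now 1)
Event 2 (EXEC): [IRQ0] PC=0: DEC 4 -> ACC=-4
Event 3 (EXEC): [IRQ0] PC=1: IRET -> resume MAIN at PC=0 (depth now 0)
Event 4 (EXEC): [MAIN] PC=0: NOP
Event 5 (INT 0): INT 0 arrives: push (MAIN, PC=1), enter IRQ0 at PC=0 (depth now 1)
Event 6 (INT 0): INT 0 arrives: push (IRQ0, PC=0), enter IRQ0 at PC=0 (depth now 2)
Event 7 (EXEC): [IRQ0] PC=0: DEC 4 -> ACC=-8
Event 8 (EXEC): [IRQ0] PC=1: IRET -> resume IRQ0 at PC=0 (depth now 1)
Event 9 (EXEC): [IRQ0] PC=0: DEC 4 -> ACC=-12
Event 10 (EXEC): [IRQ0] PC=1: IRET -> resume MAIN at PC=1 (depth now 0)
Event 11 (EXEC): [MAIN] PC=1: NOP
Event 12 (EXEC): [MAIN] PC=2: INC 4 -> ACC=-8
Event 13 (EXEC): [MAIN] PC=3: INC 4 -> ACC=-4
Event 14 (EXEC): [MAIN] PC=4: INC 3 -> ACC=-1
Event 15 (INT 0): INT 0 arrives: push (MAIN, PC=5), enter IRQ0 at PC=0 (depth now 1)
Event 16 (EXEC): [IRQ0] PC=0: DEC 4 -> ACC=-5
Event 17 (EXEC): [IRQ0] PC=1: IRET -> resume MAIN at PC=5 (depth now 0)
Event 18 (EXEC): [MAIN] PC=5: NOP
Event 19 (EXEC): [MAIN] PC=6: HALT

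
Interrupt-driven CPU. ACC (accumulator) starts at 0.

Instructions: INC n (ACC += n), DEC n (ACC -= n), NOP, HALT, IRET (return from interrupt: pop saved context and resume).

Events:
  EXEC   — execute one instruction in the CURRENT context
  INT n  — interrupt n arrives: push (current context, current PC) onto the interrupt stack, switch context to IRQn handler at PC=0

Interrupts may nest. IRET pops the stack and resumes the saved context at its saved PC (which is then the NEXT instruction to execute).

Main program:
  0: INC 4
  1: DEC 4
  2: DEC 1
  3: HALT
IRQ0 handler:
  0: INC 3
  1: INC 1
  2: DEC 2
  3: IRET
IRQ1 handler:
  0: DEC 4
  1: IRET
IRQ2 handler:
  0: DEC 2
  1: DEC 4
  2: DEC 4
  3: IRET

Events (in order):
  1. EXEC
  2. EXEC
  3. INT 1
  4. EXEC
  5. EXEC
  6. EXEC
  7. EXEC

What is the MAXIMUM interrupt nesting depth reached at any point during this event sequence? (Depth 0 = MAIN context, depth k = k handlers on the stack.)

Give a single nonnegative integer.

Answer: 1

Derivation:
Event 1 (EXEC): [MAIN] PC=0: INC 4 -> ACC=4 [depth=0]
Event 2 (EXEC): [MAIN] PC=1: DEC 4 -> ACC=0 [depth=0]
Event 3 (INT 1): INT 1 arrives: push (MAIN, PC=2), enter IRQ1 at PC=0 (depth now 1) [depth=1]
Event 4 (EXEC): [IRQ1] PC=0: DEC 4 -> ACC=-4 [depth=1]
Event 5 (EXEC): [IRQ1] PC=1: IRET -> resume MAIN at PC=2 (depth now 0) [depth=0]
Event 6 (EXEC): [MAIN] PC=2: DEC 1 -> ACC=-5 [depth=0]
Event 7 (EXEC): [MAIN] PC=3: HALT [depth=0]
Max depth observed: 1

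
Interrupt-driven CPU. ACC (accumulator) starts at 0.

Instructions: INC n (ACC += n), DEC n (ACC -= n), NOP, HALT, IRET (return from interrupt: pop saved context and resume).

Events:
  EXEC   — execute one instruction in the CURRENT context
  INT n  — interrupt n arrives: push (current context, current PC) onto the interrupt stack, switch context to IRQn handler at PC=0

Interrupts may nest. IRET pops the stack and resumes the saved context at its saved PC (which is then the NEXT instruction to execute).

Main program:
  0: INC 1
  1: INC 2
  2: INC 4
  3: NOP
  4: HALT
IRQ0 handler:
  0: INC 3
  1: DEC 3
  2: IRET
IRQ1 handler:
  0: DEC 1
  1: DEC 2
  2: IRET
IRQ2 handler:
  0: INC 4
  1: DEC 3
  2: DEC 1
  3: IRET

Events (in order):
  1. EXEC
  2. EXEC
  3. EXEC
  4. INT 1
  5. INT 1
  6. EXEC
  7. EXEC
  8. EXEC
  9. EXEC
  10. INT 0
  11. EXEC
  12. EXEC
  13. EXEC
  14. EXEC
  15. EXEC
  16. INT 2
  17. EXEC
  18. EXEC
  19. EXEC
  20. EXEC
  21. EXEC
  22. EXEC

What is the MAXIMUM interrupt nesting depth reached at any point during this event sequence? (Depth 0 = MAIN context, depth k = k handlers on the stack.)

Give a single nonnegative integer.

Answer: 2

Derivation:
Event 1 (EXEC): [MAIN] PC=0: INC 1 -> ACC=1 [depth=0]
Event 2 (EXEC): [MAIN] PC=1: INC 2 -> ACC=3 [depth=0]
Event 3 (EXEC): [MAIN] PC=2: INC 4 -> ACC=7 [depth=0]
Event 4 (INT 1): INT 1 arrives: push (MAIN, PC=3), enter IRQ1 at PC=0 (depth now 1) [depth=1]
Event 5 (INT 1): INT 1 arrives: push (IRQ1, PC=0), enter IRQ1 at PC=0 (depth now 2) [depth=2]
Event 6 (EXEC): [IRQ1] PC=0: DEC 1 -> ACC=6 [depth=2]
Event 7 (EXEC): [IRQ1] PC=1: DEC 2 -> ACC=4 [depth=2]
Event 8 (EXEC): [IRQ1] PC=2: IRET -> resume IRQ1 at PC=0 (depth now 1) [depth=1]
Event 9 (EXEC): [IRQ1] PC=0: DEC 1 -> ACC=3 [depth=1]
Event 10 (INT 0): INT 0 arrives: push (IRQ1, PC=1), enter IRQ0 at PC=0 (depth now 2) [depth=2]
Event 11 (EXEC): [IRQ0] PC=0: INC 3 -> ACC=6 [depth=2]
Event 12 (EXEC): [IRQ0] PC=1: DEC 3 -> ACC=3 [depth=2]
Event 13 (EXEC): [IRQ0] PC=2: IRET -> resume IRQ1 at PC=1 (depth now 1) [depth=1]
Event 14 (EXEC): [IRQ1] PC=1: DEC 2 -> ACC=1 [depth=1]
Event 15 (EXEC): [IRQ1] PC=2: IRET -> resume MAIN at PC=3 (depth now 0) [depth=0]
Event 16 (INT 2): INT 2 arrives: push (MAIN, PC=3), enter IRQ2 at PC=0 (depth now 1) [depth=1]
Event 17 (EXEC): [IRQ2] PC=0: INC 4 -> ACC=5 [depth=1]
Event 18 (EXEC): [IRQ2] PC=1: DEC 3 -> ACC=2 [depth=1]
Event 19 (EXEC): [IRQ2] PC=2: DEC 1 -> ACC=1 [depth=1]
Event 20 (EXEC): [IRQ2] PC=3: IRET -> resume MAIN at PC=3 (depth now 0) [depth=0]
Event 21 (EXEC): [MAIN] PC=3: NOP [depth=0]
Event 22 (EXEC): [MAIN] PC=4: HALT [depth=0]
Max depth observed: 2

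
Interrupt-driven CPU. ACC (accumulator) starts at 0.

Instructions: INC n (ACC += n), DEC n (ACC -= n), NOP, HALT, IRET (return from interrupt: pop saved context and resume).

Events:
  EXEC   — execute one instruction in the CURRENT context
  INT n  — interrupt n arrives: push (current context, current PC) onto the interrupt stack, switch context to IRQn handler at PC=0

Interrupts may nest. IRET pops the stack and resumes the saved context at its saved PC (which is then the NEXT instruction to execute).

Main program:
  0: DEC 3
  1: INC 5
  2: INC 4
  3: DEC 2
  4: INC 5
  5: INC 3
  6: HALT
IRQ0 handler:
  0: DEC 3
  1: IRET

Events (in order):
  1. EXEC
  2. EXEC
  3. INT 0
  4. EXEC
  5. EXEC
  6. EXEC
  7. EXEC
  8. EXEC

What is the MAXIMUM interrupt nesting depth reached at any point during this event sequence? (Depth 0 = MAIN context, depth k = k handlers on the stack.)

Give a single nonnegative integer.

Event 1 (EXEC): [MAIN] PC=0: DEC 3 -> ACC=-3 [depth=0]
Event 2 (EXEC): [MAIN] PC=1: INC 5 -> ACC=2 [depth=0]
Event 3 (INT 0): INT 0 arrives: push (MAIN, PC=2), enter IRQ0 at PC=0 (depth now 1) [depth=1]
Event 4 (EXEC): [IRQ0] PC=0: DEC 3 -> ACC=-1 [depth=1]
Event 5 (EXEC): [IRQ0] PC=1: IRET -> resume MAIN at PC=2 (depth now 0) [depth=0]
Event 6 (EXEC): [MAIN] PC=2: INC 4 -> ACC=3 [depth=0]
Event 7 (EXEC): [MAIN] PC=3: DEC 2 -> ACC=1 [depth=0]
Event 8 (EXEC): [MAIN] PC=4: INC 5 -> ACC=6 [depth=0]
Max depth observed: 1

Answer: 1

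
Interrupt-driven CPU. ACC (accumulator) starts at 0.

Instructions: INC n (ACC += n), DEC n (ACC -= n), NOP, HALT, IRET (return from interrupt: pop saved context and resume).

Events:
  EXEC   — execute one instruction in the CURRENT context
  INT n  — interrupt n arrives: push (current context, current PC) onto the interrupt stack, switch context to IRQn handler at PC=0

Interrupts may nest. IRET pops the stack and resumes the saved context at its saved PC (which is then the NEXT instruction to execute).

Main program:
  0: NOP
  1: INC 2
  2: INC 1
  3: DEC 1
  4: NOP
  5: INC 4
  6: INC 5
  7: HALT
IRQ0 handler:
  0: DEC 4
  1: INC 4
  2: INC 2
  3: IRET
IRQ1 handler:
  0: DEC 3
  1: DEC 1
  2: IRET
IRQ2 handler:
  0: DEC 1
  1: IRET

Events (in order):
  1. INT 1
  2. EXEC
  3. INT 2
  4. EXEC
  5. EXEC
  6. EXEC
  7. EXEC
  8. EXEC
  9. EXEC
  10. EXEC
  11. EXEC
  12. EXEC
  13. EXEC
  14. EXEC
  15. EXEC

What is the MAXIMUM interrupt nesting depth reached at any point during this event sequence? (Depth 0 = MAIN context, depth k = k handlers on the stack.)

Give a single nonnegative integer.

Answer: 2

Derivation:
Event 1 (INT 1): INT 1 arrives: push (MAIN, PC=0), enter IRQ1 at PC=0 (depth now 1) [depth=1]
Event 2 (EXEC): [IRQ1] PC=0: DEC 3 -> ACC=-3 [depth=1]
Event 3 (INT 2): INT 2 arrives: push (IRQ1, PC=1), enter IRQ2 at PC=0 (depth now 2) [depth=2]
Event 4 (EXEC): [IRQ2] PC=0: DEC 1 -> ACC=-4 [depth=2]
Event 5 (EXEC): [IRQ2] PC=1: IRET -> resume IRQ1 at PC=1 (depth now 1) [depth=1]
Event 6 (EXEC): [IRQ1] PC=1: DEC 1 -> ACC=-5 [depth=1]
Event 7 (EXEC): [IRQ1] PC=2: IRET -> resume MAIN at PC=0 (depth now 0) [depth=0]
Event 8 (EXEC): [MAIN] PC=0: NOP [depth=0]
Event 9 (EXEC): [MAIN] PC=1: INC 2 -> ACC=-3 [depth=0]
Event 10 (EXEC): [MAIN] PC=2: INC 1 -> ACC=-2 [depth=0]
Event 11 (EXEC): [MAIN] PC=3: DEC 1 -> ACC=-3 [depth=0]
Event 12 (EXEC): [MAIN] PC=4: NOP [depth=0]
Event 13 (EXEC): [MAIN] PC=5: INC 4 -> ACC=1 [depth=0]
Event 14 (EXEC): [MAIN] PC=6: INC 5 -> ACC=6 [depth=0]
Event 15 (EXEC): [MAIN] PC=7: HALT [depth=0]
Max depth observed: 2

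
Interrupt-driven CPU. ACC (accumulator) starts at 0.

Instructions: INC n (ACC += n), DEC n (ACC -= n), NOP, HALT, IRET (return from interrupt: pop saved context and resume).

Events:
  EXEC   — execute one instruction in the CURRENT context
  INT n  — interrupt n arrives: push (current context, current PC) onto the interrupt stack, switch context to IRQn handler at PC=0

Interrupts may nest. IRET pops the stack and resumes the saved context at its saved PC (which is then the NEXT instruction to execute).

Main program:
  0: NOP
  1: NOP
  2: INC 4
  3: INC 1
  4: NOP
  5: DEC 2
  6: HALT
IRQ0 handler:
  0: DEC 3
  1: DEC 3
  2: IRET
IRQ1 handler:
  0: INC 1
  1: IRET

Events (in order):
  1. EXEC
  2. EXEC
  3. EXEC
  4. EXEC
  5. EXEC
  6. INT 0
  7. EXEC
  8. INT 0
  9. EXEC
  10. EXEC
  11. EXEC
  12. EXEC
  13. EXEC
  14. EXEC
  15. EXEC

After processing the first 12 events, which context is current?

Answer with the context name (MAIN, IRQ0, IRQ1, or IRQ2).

Answer: IRQ0

Derivation:
Event 1 (EXEC): [MAIN] PC=0: NOP
Event 2 (EXEC): [MAIN] PC=1: NOP
Event 3 (EXEC): [MAIN] PC=2: INC 4 -> ACC=4
Event 4 (EXEC): [MAIN] PC=3: INC 1 -> ACC=5
Event 5 (EXEC): [MAIN] PC=4: NOP
Event 6 (INT 0): INT 0 arrives: push (MAIN, PC=5), enter IRQ0 at PC=0 (depth now 1)
Event 7 (EXEC): [IRQ0] PC=0: DEC 3 -> ACC=2
Event 8 (INT 0): INT 0 arrives: push (IRQ0, PC=1), enter IRQ0 at PC=0 (depth now 2)
Event 9 (EXEC): [IRQ0] PC=0: DEC 3 -> ACC=-1
Event 10 (EXEC): [IRQ0] PC=1: DEC 3 -> ACC=-4
Event 11 (EXEC): [IRQ0] PC=2: IRET -> resume IRQ0 at PC=1 (depth now 1)
Event 12 (EXEC): [IRQ0] PC=1: DEC 3 -> ACC=-7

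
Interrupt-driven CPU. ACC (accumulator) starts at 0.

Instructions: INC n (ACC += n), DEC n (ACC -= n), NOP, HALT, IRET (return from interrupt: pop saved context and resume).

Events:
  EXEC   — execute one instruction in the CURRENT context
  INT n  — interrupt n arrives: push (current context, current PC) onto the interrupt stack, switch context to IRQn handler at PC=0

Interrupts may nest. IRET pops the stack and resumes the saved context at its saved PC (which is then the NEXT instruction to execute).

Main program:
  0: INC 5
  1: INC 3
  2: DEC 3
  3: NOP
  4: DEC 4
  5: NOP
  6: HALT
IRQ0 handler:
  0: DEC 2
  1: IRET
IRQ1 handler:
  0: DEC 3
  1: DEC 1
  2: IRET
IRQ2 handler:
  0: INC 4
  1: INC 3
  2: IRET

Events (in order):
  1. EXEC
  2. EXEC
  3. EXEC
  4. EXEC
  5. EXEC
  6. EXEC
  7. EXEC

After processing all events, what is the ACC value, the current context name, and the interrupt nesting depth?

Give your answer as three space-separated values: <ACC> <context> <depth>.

Event 1 (EXEC): [MAIN] PC=0: INC 5 -> ACC=5
Event 2 (EXEC): [MAIN] PC=1: INC 3 -> ACC=8
Event 3 (EXEC): [MAIN] PC=2: DEC 3 -> ACC=5
Event 4 (EXEC): [MAIN] PC=3: NOP
Event 5 (EXEC): [MAIN] PC=4: DEC 4 -> ACC=1
Event 6 (EXEC): [MAIN] PC=5: NOP
Event 7 (EXEC): [MAIN] PC=6: HALT

Answer: 1 MAIN 0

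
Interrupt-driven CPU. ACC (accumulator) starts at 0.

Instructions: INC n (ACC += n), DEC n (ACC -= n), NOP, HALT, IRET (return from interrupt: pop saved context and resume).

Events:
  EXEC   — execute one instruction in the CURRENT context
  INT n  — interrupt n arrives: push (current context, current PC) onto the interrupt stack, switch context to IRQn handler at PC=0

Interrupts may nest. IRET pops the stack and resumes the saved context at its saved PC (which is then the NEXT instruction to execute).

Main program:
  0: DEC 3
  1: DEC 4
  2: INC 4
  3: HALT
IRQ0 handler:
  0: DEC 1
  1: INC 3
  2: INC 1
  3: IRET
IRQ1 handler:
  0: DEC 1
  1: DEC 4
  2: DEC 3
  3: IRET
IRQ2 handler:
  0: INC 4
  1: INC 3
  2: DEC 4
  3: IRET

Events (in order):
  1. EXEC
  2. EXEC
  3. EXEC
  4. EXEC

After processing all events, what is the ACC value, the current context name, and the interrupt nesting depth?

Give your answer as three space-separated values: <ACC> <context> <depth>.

Answer: -3 MAIN 0

Derivation:
Event 1 (EXEC): [MAIN] PC=0: DEC 3 -> ACC=-3
Event 2 (EXEC): [MAIN] PC=1: DEC 4 -> ACC=-7
Event 3 (EXEC): [MAIN] PC=2: INC 4 -> ACC=-3
Event 4 (EXEC): [MAIN] PC=3: HALT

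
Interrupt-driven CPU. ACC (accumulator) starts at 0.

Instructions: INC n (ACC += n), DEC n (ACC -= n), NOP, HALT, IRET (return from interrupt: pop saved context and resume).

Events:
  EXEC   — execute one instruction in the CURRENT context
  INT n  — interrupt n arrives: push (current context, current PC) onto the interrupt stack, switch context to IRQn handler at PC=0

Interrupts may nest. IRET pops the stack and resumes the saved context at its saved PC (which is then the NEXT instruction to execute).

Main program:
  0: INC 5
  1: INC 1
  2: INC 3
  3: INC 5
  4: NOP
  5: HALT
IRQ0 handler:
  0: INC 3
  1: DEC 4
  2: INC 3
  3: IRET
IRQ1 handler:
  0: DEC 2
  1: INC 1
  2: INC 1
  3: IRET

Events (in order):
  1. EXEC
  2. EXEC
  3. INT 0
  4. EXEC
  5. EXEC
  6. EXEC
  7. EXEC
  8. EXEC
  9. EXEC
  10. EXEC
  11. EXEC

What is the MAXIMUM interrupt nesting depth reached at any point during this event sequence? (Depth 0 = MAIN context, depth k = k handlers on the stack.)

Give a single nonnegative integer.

Answer: 1

Derivation:
Event 1 (EXEC): [MAIN] PC=0: INC 5 -> ACC=5 [depth=0]
Event 2 (EXEC): [MAIN] PC=1: INC 1 -> ACC=6 [depth=0]
Event 3 (INT 0): INT 0 arrives: push (MAIN, PC=2), enter IRQ0 at PC=0 (depth now 1) [depth=1]
Event 4 (EXEC): [IRQ0] PC=0: INC 3 -> ACC=9 [depth=1]
Event 5 (EXEC): [IRQ0] PC=1: DEC 4 -> ACC=5 [depth=1]
Event 6 (EXEC): [IRQ0] PC=2: INC 3 -> ACC=8 [depth=1]
Event 7 (EXEC): [IRQ0] PC=3: IRET -> resume MAIN at PC=2 (depth now 0) [depth=0]
Event 8 (EXEC): [MAIN] PC=2: INC 3 -> ACC=11 [depth=0]
Event 9 (EXEC): [MAIN] PC=3: INC 5 -> ACC=16 [depth=0]
Event 10 (EXEC): [MAIN] PC=4: NOP [depth=0]
Event 11 (EXEC): [MAIN] PC=5: HALT [depth=0]
Max depth observed: 1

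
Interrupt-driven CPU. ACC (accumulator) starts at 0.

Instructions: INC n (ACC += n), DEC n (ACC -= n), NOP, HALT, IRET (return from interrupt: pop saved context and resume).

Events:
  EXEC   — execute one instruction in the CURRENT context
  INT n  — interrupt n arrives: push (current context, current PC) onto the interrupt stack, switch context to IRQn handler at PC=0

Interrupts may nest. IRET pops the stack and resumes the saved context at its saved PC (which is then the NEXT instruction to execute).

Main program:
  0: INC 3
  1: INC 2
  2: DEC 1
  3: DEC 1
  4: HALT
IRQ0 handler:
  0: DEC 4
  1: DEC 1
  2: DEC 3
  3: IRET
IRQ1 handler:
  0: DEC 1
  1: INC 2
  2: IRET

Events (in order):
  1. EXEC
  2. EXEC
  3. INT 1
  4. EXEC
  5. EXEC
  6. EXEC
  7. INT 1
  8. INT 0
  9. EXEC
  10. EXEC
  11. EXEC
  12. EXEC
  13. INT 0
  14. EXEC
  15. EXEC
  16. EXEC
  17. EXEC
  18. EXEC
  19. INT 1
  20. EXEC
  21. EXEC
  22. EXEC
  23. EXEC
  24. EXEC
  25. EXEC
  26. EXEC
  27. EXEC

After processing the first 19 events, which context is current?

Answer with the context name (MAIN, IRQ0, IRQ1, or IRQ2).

Event 1 (EXEC): [MAIN] PC=0: INC 3 -> ACC=3
Event 2 (EXEC): [MAIN] PC=1: INC 2 -> ACC=5
Event 3 (INT 1): INT 1 arrives: push (MAIN, PC=2), enter IRQ1 at PC=0 (depth now 1)
Event 4 (EXEC): [IRQ1] PC=0: DEC 1 -> ACC=4
Event 5 (EXEC): [IRQ1] PC=1: INC 2 -> ACC=6
Event 6 (EXEC): [IRQ1] PC=2: IRET -> resume MAIN at PC=2 (depth now 0)
Event 7 (INT 1): INT 1 arrives: push (MAIN, PC=2), enter IRQ1 at PC=0 (depth now 1)
Event 8 (INT 0): INT 0 arrives: push (IRQ1, PC=0), enter IRQ0 at PC=0 (depth now 2)
Event 9 (EXEC): [IRQ0] PC=0: DEC 4 -> ACC=2
Event 10 (EXEC): [IRQ0] PC=1: DEC 1 -> ACC=1
Event 11 (EXEC): [IRQ0] PC=2: DEC 3 -> ACC=-2
Event 12 (EXEC): [IRQ0] PC=3: IRET -> resume IRQ1 at PC=0 (depth now 1)
Event 13 (INT 0): INT 0 arrives: push (IRQ1, PC=0), enter IRQ0 at PC=0 (depth now 2)
Event 14 (EXEC): [IRQ0] PC=0: DEC 4 -> ACC=-6
Event 15 (EXEC): [IRQ0] PC=1: DEC 1 -> ACC=-7
Event 16 (EXEC): [IRQ0] PC=2: DEC 3 -> ACC=-10
Event 17 (EXEC): [IRQ0] PC=3: IRET -> resume IRQ1 at PC=0 (depth now 1)
Event 18 (EXEC): [IRQ1] PC=0: DEC 1 -> ACC=-11
Event 19 (INT 1): INT 1 arrives: push (IRQ1, PC=1), enter IRQ1 at PC=0 (depth now 2)

Answer: IRQ1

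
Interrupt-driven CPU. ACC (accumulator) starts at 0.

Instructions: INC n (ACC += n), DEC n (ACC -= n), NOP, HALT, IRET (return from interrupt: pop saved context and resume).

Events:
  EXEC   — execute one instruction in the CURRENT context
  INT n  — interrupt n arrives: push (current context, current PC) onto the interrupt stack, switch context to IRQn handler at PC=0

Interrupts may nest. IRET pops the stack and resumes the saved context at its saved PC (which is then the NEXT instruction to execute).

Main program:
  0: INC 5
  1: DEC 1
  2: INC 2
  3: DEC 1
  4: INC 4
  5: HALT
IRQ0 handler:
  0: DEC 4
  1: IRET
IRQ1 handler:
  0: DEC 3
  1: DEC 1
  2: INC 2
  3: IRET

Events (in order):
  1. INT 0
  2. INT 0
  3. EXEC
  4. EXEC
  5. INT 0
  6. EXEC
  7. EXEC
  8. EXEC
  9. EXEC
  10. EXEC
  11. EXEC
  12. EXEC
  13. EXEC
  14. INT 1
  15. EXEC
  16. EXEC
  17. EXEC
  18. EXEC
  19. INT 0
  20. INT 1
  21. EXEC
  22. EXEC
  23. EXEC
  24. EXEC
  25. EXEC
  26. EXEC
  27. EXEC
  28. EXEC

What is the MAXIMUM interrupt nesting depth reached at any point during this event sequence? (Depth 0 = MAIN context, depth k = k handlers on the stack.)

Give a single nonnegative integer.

Answer: 2

Derivation:
Event 1 (INT 0): INT 0 arrives: push (MAIN, PC=0), enter IRQ0 at PC=0 (depth now 1) [depth=1]
Event 2 (INT 0): INT 0 arrives: push (IRQ0, PC=0), enter IRQ0 at PC=0 (depth now 2) [depth=2]
Event 3 (EXEC): [IRQ0] PC=0: DEC 4 -> ACC=-4 [depth=2]
Event 4 (EXEC): [IRQ0] PC=1: IRET -> resume IRQ0 at PC=0 (depth now 1) [depth=1]
Event 5 (INT 0): INT 0 arrives: push (IRQ0, PC=0), enter IRQ0 at PC=0 (depth now 2) [depth=2]
Event 6 (EXEC): [IRQ0] PC=0: DEC 4 -> ACC=-8 [depth=2]
Event 7 (EXEC): [IRQ0] PC=1: IRET -> resume IRQ0 at PC=0 (depth now 1) [depth=1]
Event 8 (EXEC): [IRQ0] PC=0: DEC 4 -> ACC=-12 [depth=1]
Event 9 (EXEC): [IRQ0] PC=1: IRET -> resume MAIN at PC=0 (depth now 0) [depth=0]
Event 10 (EXEC): [MAIN] PC=0: INC 5 -> ACC=-7 [depth=0]
Event 11 (EXEC): [MAIN] PC=1: DEC 1 -> ACC=-8 [depth=0]
Event 12 (EXEC): [MAIN] PC=2: INC 2 -> ACC=-6 [depth=0]
Event 13 (EXEC): [MAIN] PC=3: DEC 1 -> ACC=-7 [depth=0]
Event 14 (INT 1): INT 1 arrives: push (MAIN, PC=4), enter IRQ1 at PC=0 (depth now 1) [depth=1]
Event 15 (EXEC): [IRQ1] PC=0: DEC 3 -> ACC=-10 [depth=1]
Event 16 (EXEC): [IRQ1] PC=1: DEC 1 -> ACC=-11 [depth=1]
Event 17 (EXEC): [IRQ1] PC=2: INC 2 -> ACC=-9 [depth=1]
Event 18 (EXEC): [IRQ1] PC=3: IRET -> resume MAIN at PC=4 (depth now 0) [depth=0]
Event 19 (INT 0): INT 0 arrives: push (MAIN, PC=4), enter IRQ0 at PC=0 (depth now 1) [depth=1]
Event 20 (INT 1): INT 1 arrives: push (IRQ0, PC=0), enter IRQ1 at PC=0 (depth now 2) [depth=2]
Event 21 (EXEC): [IRQ1] PC=0: DEC 3 -> ACC=-12 [depth=2]
Event 22 (EXEC): [IRQ1] PC=1: DEC 1 -> ACC=-13 [depth=2]
Event 23 (EXEC): [IRQ1] PC=2: INC 2 -> ACC=-11 [depth=2]
Event 24 (EXEC): [IRQ1] PC=3: IRET -> resume IRQ0 at PC=0 (depth now 1) [depth=1]
Event 25 (EXEC): [IRQ0] PC=0: DEC 4 -> ACC=-15 [depth=1]
Event 26 (EXEC): [IRQ0] PC=1: IRET -> resume MAIN at PC=4 (depth now 0) [depth=0]
Event 27 (EXEC): [MAIN] PC=4: INC 4 -> ACC=-11 [depth=0]
Event 28 (EXEC): [MAIN] PC=5: HALT [depth=0]
Max depth observed: 2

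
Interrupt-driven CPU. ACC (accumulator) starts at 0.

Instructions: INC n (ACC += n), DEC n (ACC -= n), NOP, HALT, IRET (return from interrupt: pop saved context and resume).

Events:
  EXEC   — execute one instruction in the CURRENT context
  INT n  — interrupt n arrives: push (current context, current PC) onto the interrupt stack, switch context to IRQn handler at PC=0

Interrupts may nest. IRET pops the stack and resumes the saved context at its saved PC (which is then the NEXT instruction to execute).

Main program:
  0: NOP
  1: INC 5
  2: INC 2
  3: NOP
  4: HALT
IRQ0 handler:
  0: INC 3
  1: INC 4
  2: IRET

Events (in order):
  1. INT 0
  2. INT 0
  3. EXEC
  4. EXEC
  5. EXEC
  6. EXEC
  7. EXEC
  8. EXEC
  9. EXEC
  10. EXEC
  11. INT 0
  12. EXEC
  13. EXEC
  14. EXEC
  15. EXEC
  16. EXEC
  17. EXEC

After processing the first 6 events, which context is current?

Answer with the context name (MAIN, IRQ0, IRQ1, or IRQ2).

Answer: IRQ0

Derivation:
Event 1 (INT 0): INT 0 arrives: push (MAIN, PC=0), enter IRQ0 at PC=0 (depth now 1)
Event 2 (INT 0): INT 0 arrives: push (IRQ0, PC=0), enter IRQ0 at PC=0 (depth now 2)
Event 3 (EXEC): [IRQ0] PC=0: INC 3 -> ACC=3
Event 4 (EXEC): [IRQ0] PC=1: INC 4 -> ACC=7
Event 5 (EXEC): [IRQ0] PC=2: IRET -> resume IRQ0 at PC=0 (depth now 1)
Event 6 (EXEC): [IRQ0] PC=0: INC 3 -> ACC=10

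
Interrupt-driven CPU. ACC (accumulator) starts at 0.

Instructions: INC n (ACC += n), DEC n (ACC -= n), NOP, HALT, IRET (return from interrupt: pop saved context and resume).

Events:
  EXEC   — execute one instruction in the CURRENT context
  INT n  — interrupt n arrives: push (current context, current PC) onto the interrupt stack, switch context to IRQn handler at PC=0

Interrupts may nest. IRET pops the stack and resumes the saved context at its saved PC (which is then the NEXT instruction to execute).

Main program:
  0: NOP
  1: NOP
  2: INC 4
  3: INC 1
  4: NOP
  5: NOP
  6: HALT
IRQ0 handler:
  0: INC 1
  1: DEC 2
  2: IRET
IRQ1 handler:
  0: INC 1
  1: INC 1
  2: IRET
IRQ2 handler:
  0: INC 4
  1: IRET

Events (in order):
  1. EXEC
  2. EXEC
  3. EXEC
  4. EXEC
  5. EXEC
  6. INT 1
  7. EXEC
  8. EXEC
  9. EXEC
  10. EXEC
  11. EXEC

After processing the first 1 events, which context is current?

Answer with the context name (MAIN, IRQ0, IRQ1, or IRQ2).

Answer: MAIN

Derivation:
Event 1 (EXEC): [MAIN] PC=0: NOP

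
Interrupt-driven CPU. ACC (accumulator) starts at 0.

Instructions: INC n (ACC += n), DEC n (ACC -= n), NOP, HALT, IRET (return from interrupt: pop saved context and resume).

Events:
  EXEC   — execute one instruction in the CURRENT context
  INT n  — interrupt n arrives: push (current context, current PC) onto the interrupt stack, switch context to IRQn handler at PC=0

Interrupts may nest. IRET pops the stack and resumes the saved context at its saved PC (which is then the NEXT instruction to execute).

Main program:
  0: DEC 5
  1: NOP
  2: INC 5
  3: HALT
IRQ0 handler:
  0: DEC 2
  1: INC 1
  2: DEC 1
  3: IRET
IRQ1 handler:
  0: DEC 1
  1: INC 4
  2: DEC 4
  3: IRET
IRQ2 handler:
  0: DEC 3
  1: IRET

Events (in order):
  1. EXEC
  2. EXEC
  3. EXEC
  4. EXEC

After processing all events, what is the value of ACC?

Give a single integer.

Answer: 0

Derivation:
Event 1 (EXEC): [MAIN] PC=0: DEC 5 -> ACC=-5
Event 2 (EXEC): [MAIN] PC=1: NOP
Event 3 (EXEC): [MAIN] PC=2: INC 5 -> ACC=0
Event 4 (EXEC): [MAIN] PC=3: HALT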